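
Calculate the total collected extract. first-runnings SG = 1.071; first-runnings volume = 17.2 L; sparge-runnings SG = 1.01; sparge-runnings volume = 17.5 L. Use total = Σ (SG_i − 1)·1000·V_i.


first = (1.071 − 1)·1000·17.2 = 1221.2000
sparge = (1.01 − 1)·1000·17.5 = 175.0000
total = 1221.2000 + 175.0000

1396.2000 gravity·L


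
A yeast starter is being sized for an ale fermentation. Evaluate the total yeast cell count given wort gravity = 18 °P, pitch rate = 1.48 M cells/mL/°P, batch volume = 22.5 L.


cells (billions) = rate · V_L · °P
cells = 1.48 · 22.5 · 18

599.4000 billion cells


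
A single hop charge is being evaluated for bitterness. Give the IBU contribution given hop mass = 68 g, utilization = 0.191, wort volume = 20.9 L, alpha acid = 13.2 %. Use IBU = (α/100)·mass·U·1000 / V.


IBU = (13.2/100)·68·0.191·1000 / 20.9

82.0295 IBU


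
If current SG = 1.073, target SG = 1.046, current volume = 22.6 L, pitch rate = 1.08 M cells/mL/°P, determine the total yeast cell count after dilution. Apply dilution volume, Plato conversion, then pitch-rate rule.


V_w = V·((SG_c−1)/(SG_t−1)−1);  °P = 259 − 259/SG_t;  cells = rate·(V+V_w)·°P
V_w = 22.6·((1.073−1)/(1.046−1)−1) = 13.2652
V_final = 22.6 + 13.2652 = 35.8652
°P = 259 − 259/1.046 = 11.3901
cells = 1.08·35.8652·11.3901

441.1874 billion cells


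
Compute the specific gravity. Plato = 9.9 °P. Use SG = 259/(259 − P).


SG = 259/(259 − 9.9)

1.0397


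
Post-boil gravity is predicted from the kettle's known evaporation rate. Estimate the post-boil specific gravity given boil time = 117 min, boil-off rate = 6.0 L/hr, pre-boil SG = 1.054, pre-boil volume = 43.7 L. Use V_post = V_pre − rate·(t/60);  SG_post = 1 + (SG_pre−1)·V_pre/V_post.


V_post = 43.7 − 6.0·(117/60) = 32.0000
SG_post = 1 + (1.054 − 1)·43.7/32.0000

1.0737


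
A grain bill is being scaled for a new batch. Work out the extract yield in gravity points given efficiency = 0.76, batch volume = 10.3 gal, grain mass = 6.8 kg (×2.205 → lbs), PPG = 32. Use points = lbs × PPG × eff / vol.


lbs = 6.8 × 2.205 = 14.9940
points = 14.9940 × 32 × 0.76 / 10.3

35.4033 points


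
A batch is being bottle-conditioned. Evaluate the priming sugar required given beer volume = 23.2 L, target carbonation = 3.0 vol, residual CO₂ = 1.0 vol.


sugar = (target − residual)·4.0·V
sugar = (3.0 − 1.0)·4.0·23.2

185.6000 g


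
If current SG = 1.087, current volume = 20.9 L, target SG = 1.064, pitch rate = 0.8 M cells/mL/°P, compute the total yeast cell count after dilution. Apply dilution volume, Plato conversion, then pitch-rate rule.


V_w = V·((SG_c−1)/(SG_t−1)−1);  °P = 259 − 259/SG_t;  cells = rate·(V+V_w)·°P
V_w = 20.9·((1.087−1)/(1.064−1)−1) = 7.5109
V_final = 20.9 + 7.5109 = 28.4109
°P = 259 − 259/1.064 = 15.5789
cells = 0.8·28.4109·15.5789

354.0900 billion cells


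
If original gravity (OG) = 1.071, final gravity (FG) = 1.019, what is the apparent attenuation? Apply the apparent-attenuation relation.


AA = (OG − FG)/(OG − 1) · 100
AA = (1.071 − 1.019)/(1.071 − 1) · 100

73.2394 %


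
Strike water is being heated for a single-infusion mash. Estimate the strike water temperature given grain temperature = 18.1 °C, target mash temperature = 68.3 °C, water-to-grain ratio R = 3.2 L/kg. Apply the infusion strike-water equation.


T_strike = (0.41/R)·(T_mash − T_grain) + T_mash
T_strike = (0.41/3.2)·(68.3 − 18.1) + 68.3

74.7319 °C


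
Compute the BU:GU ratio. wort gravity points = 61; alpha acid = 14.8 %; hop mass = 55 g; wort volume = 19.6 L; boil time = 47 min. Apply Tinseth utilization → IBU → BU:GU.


U = 1.65·0.000125^(GP/1000)·(1−e^(−0.04t))/4.15;  IBU = (α/100)·m·U·1000/V;  BU:GU = IBU/GP
U = 1.65·0.000125^(61/1000)·(1−e^(−0.04·47))/4.15 = 0.1947
IBU = (14.8/100)·55·0.1947·1000/19.6 = 80.8741
BU:GU = 80.8741/61

1.3258


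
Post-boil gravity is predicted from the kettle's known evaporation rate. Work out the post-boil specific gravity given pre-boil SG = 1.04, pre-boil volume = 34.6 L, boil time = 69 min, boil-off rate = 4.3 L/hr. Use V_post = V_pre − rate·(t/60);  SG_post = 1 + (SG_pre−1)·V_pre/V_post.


V_post = 34.6 − 4.3·(69/60) = 29.6550
SG_post = 1 + (1.04 − 1)·34.6/29.6550

1.0467


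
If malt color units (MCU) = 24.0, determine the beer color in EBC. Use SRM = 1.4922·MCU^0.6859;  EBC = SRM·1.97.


SRM = 1.4922·24.0^0.6859 = 13.1982
EBC = 13.1982·1.97

26.0004 EBC


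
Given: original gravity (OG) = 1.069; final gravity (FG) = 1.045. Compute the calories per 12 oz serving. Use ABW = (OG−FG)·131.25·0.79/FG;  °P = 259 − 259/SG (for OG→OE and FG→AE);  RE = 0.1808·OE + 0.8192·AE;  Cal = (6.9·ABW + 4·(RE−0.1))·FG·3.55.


ABW = (1.069 − 1.045)·131.25·0.79/1.045 = 2.3813
OE = 259 − 259/1.069 = 16.7175 °P
AE = 259 − 259/1.045 = 11.1531 °P
RE = 0.1808·16.7175 + 0.8192·11.1531 = 12.1592 °P
Cal = (6.9·2.3813 + 4·(12.1592−0.1))·1.045·3.55

239.9015 kcal


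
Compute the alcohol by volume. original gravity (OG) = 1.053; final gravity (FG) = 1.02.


ABV = (OG − FG) · 131.25
ABV = (1.053 − 1.02) · 131.25

4.3312 % ABV


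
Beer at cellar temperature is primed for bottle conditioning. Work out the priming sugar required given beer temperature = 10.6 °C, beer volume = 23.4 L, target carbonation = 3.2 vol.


residual = 14.695·(0.01821 + 0.09011·e^(−0.04·T));  sugar = (target − residual)·4.0·V
residual = 14.695·(0.01821 + 0.09011·e^(−0.04·10.6)) = 1.1342
sugar = (3.2 − 1.1342)·4.0·23.4

193.3624 g


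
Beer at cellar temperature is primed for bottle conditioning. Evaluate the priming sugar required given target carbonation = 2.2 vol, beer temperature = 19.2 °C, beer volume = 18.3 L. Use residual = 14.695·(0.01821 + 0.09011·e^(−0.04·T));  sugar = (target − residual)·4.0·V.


residual = 14.695·(0.01821 + 0.09011·e^(−0.04·19.2)) = 0.8819
sugar = (2.2 − 0.8819)·4.0·18.3

96.4827 g


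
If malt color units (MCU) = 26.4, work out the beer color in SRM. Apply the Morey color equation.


SRM = 1.4922 · MCU^0.6859
SRM = 1.4922 · 26.4^0.6859

14.0898 SRM


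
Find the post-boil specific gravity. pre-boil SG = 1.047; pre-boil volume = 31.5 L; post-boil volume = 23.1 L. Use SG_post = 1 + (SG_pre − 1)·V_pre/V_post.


pts_pre = (1.047 − 1)·1000 = 47.0000
pts_post = 47.0000·31.5/23.1 = 64.0909
SG_post = 1 + 64.0909/1000

1.0641


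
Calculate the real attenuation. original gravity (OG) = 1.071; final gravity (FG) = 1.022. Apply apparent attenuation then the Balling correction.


AA = (OG−FG)/(OG−1)·100;  RA = AA·0.8192
AA = (1.071 − 1.022)/(1.071 − 1)·100 = 69.0141
RA = 69.0141·0.8192

56.5363 %


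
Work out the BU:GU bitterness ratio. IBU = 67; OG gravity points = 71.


BU:GU = IBU / OG_points
BU:GU = 67 / 71

0.9437


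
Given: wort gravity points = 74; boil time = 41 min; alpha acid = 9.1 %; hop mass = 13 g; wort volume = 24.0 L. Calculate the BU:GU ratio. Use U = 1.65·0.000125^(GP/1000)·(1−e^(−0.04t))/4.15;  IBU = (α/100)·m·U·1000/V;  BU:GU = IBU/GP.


U = 1.65·0.000125^(74/1000)·(1−e^(−0.04·41))/4.15 = 0.1648
IBU = (9.1/100)·13·0.1648·1000/24.0 = 8.1232
BU:GU = 8.1232/74

0.1098


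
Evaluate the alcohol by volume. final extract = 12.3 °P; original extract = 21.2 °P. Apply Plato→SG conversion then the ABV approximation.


SG = 259/(259 − P);  ABV = (OG − FG)·131.25
OG = 259/(259 − 21.2) = 1.0892
FG = 259/(259 − 12.3) = 1.0499
ABV = (1.0892 − 1.0499)·131.25

5.1571 % ABV


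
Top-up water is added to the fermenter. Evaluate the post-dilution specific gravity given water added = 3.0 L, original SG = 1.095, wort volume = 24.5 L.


SG_new = 1 + (SG_old − 1)·V_old/(V_old + V_water)
pts = (1.095 − 1)·1000·24.5/(24.5 + 3.0) = 84.6364
SG_new = 1 + 84.6364/1000

1.0846


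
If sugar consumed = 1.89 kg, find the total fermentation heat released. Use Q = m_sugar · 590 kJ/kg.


Q = 1.89 · 590

1115.1000 kJ


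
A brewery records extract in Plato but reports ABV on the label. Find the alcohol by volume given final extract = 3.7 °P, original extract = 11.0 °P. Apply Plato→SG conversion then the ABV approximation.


SG = 259/(259 − P);  ABV = (OG − FG)·131.25
OG = 259/(259 − 11.0) = 1.0444
FG = 259/(259 − 3.7) = 1.0145
ABV = (1.0444 − 1.0145)·131.25

3.9194 % ABV


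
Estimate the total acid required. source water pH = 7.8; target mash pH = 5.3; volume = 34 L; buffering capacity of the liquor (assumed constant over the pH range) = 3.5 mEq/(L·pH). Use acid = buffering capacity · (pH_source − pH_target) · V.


acid = 3.5 · (7.8 − 5.3) · 34

297.5000 mEq


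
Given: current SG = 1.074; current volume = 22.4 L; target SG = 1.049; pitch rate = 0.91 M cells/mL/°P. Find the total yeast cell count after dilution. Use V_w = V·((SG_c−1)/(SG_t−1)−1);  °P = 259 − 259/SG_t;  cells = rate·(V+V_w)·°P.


V_w = 22.4·((1.074−1)/(1.049−1)−1) = 11.4286
V_final = 22.4 + 11.4286 = 33.8286
°P = 259 − 259/1.049 = 12.0982
cells = 0.91·33.8286·12.0982

372.4306 billion cells


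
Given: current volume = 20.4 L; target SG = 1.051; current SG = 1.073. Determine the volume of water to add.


V_water = V·((SG_curr − 1)/(SG_target − 1) − 1)
V_water = 20.4·((1.073 − 1)/(1.051 − 1) − 1)

8.8000 L


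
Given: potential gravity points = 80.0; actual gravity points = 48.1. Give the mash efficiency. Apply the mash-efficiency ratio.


efficiency = actual / potential × 100
efficiency = 48.1 / 80.0 × 100

60.1250 %


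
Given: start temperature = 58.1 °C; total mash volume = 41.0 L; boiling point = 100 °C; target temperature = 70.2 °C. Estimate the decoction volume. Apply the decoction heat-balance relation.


V_dec = V_total·(T_target − T_start)/(T_boil − T_start)
V_dec = 41.0·(70.2 − 58.1)/(100 − 58.1)

11.8401 L


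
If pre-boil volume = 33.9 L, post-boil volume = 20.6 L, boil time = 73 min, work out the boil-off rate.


rate = (V_pre − V_post) / (t_min/60)
rate = (33.9 − 20.6) / (73/60)

10.9315 L/hr


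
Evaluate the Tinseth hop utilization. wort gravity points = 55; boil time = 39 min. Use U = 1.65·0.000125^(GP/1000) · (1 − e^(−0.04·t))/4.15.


bigness = 1.65·0.000125^(55/1000) = 1.0065
boil_factor = (1 − e^(−0.04·39))/4.15 = 0.1903
U = 1.0065 · 0.1903

0.1916


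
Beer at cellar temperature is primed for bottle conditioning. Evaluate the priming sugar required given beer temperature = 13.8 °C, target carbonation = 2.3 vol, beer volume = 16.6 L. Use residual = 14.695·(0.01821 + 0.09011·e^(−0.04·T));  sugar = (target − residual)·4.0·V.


residual = 14.695·(0.01821 + 0.09011·e^(−0.04·13.8)) = 1.0300
sugar = (2.3 − 1.0300)·4.0·16.6

84.3249 g


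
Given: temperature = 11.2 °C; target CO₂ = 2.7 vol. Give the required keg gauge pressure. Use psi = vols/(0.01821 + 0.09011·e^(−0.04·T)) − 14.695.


psi = 2.7/(0.01821 + 0.09011·e^(−0.04·11.2)) − 14.695

20.9337 psi


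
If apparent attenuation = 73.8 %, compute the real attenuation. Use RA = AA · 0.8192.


RA = 73.8 · 0.8192

60.4570 %


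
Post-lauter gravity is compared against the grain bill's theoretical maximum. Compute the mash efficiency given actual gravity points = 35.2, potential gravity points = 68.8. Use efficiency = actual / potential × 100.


efficiency = 35.2 / 68.8 × 100

51.1628 %


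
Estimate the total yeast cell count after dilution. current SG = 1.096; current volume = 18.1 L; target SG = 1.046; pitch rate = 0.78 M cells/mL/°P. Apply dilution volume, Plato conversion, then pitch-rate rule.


V_w = V·((SG_c−1)/(SG_t−1)−1);  °P = 259 − 259/SG_t;  cells = rate·(V+V_w)·°P
V_w = 18.1·((1.096−1)/(1.046−1)−1) = 19.6739
V_final = 18.1 + 19.6739 = 37.7739
°P = 259 − 259/1.046 = 11.3901
cells = 0.78·37.7739·11.3901

335.5927 billion cells


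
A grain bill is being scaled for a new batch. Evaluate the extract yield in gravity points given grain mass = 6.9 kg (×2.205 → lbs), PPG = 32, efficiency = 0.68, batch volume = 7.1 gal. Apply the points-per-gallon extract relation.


points = lbs × PPG × eff / vol
lbs = 6.9 × 2.205 = 15.2145
points = 15.2145 × 32 × 0.68 / 7.1

46.6292 points


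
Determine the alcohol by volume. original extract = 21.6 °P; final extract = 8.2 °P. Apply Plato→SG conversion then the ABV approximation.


SG = 259/(259 − P);  ABV = (OG − FG)·131.25
OG = 259/(259 − 21.6) = 1.0910
FG = 259/(259 − 8.2) = 1.0327
ABV = (1.0910 − 1.0327)·131.25

7.6506 % ABV


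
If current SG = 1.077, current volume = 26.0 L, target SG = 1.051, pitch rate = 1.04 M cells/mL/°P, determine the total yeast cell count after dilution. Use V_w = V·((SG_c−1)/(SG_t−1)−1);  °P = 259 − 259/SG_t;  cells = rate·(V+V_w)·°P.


V_w = 26.0·((1.077−1)/(1.051−1)−1) = 13.2549
V_final = 26.0 + 13.2549 = 39.2549
°P = 259 − 259/1.051 = 12.5680
cells = 1.04·39.2549·12.5680

513.0911 billion cells


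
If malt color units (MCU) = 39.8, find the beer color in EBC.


SRM = 1.4922·MCU^0.6859;  EBC = SRM·1.97
SRM = 1.4922·39.8^0.6859 = 18.6718
EBC = 18.6718·1.97

36.7835 EBC


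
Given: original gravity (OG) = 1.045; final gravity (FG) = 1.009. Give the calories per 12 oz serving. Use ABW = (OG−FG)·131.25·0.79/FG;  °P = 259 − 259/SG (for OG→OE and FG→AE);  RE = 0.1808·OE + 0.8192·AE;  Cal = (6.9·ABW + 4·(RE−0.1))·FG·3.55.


ABW = (1.045 − 1.009)·131.25·0.79/1.009 = 3.6995
OE = 259 − 259/1.045 = 11.1531 °P
AE = 259 − 259/1.009 = 2.3102 °P
RE = 0.1808·11.1531 + 0.8192·2.3102 = 3.9090 °P
Cal = (6.9·3.6995 + 4·(3.9090−0.1))·1.009·3.55

146.0084 kcal


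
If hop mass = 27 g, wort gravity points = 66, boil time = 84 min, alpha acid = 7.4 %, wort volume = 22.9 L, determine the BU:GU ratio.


U = 1.65·0.000125^(GP/1000)·(1−e^(−0.04t))/4.15;  IBU = (α/100)·m·U·1000/V;  BU:GU = IBU/GP
U = 1.65·0.000125^(66/1000)·(1−e^(−0.04·84))/4.15 = 0.2121
IBU = (7.4/100)·27·0.2121·1000/22.9 = 18.5028
BU:GU = 18.5028/66

0.2803


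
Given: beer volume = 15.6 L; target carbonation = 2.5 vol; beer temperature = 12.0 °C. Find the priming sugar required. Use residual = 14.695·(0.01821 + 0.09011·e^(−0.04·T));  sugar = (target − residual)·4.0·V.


residual = 14.695·(0.01821 + 0.09011·e^(−0.04·12.0)) = 1.0870
sugar = (2.5 − 1.0870)·4.0·15.6

88.1732 g


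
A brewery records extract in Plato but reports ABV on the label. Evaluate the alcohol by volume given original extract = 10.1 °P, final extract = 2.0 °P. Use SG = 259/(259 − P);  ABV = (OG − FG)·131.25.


OG = 259/(259 − 10.1) = 1.0406
FG = 259/(259 − 2.0) = 1.0078
ABV = (1.0406 − 1.0078)·131.25

4.3045 % ABV


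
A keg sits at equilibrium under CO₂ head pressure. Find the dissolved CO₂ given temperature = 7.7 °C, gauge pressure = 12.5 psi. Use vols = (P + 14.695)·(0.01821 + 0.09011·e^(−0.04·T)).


vols = (12.5 + 14.695)·(0.01821 + 0.09011·e^(−0.04·7.7))

2.2962 volumes


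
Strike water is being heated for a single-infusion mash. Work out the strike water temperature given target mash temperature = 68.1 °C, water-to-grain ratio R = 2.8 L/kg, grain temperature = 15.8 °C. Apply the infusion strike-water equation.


T_strike = (0.41/R)·(T_mash − T_grain) + T_mash
T_strike = (0.41/2.8)·(68.1 − 15.8) + 68.1

75.7582 °C


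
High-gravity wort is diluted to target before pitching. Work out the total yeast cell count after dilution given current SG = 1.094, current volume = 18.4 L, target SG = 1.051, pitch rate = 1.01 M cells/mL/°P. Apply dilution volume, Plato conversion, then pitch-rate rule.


V_w = V·((SG_c−1)/(SG_t−1)−1);  °P = 259 − 259/SG_t;  cells = rate·(V+V_w)·°P
V_w = 18.4·((1.094−1)/(1.051−1)−1) = 15.5137
V_final = 18.4 + 15.5137 = 33.9137
°P = 259 − 259/1.051 = 12.5680
cells = 1.01·33.9137·12.5680

430.4910 billion cells


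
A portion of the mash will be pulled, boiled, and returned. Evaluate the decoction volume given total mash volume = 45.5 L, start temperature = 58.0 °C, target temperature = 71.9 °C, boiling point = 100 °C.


V_dec = V_total·(T_target − T_start)/(T_boil − T_start)
V_dec = 45.5·(71.9 − 58.0)/(100 − 58.0)

15.0583 L


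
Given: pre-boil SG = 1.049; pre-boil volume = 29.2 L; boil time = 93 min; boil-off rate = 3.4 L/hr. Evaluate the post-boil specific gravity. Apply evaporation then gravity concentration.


V_post = V_pre − rate·(t/60);  SG_post = 1 + (SG_pre−1)·V_pre/V_post
V_post = 29.2 − 3.4·(93/60) = 23.9300
SG_post = 1 + (1.049 − 1)·29.2/23.9300

1.0598


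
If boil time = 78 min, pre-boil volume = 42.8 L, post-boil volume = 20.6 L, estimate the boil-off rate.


rate = (V_pre − V_post) / (t_min/60)
rate = (42.8 − 20.6) / (78/60)

17.0769 L/hr


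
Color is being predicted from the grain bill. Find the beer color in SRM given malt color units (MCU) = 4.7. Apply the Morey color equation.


SRM = 1.4922 · MCU^0.6859
SRM = 1.4922 · 4.7^0.6859

4.3134 SRM


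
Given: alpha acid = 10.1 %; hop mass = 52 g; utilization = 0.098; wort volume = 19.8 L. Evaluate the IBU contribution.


IBU = (α/100)·mass·U·1000 / V
IBU = (10.1/100)·52·0.098·1000 / 19.8

25.9947 IBU


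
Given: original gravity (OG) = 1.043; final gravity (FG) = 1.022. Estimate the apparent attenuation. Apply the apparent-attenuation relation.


AA = (OG − FG)/(OG − 1) · 100
AA = (1.043 − 1.022)/(1.043 − 1) · 100

48.8372 %


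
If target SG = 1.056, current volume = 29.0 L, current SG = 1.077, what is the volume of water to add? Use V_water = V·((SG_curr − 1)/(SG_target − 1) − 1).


V_water = 29.0·((1.077 − 1)/(1.056 − 1) − 1)

10.8750 L


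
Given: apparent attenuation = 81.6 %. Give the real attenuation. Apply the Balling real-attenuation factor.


RA = AA · 0.8192
RA = 81.6 · 0.8192

66.8467 %


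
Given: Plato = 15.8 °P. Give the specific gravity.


SG = 259/(259 − P)
SG = 259/(259 − 15.8)

1.0650


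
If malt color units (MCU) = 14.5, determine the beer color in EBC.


SRM = 1.4922·MCU^0.6859;  EBC = SRM·1.97
SRM = 1.4922·14.5^0.6859 = 9.3413
EBC = 9.3413·1.97

18.4024 EBC


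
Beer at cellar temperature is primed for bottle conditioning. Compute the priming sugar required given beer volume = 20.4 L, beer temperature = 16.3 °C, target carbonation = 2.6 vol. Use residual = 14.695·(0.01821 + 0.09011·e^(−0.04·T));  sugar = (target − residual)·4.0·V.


residual = 14.695·(0.01821 + 0.09011·e^(−0.04·16.3)) = 0.9575
sugar = (2.6 − 0.9575)·4.0·20.4

134.0288 g


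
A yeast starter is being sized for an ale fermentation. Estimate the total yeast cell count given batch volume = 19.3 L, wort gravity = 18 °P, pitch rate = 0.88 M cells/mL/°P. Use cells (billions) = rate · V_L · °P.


cells = 0.88 · 19.3 · 18

305.7120 billion cells


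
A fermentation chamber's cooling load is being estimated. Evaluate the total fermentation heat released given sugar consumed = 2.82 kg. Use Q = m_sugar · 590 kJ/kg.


Q = 2.82 · 590

1663.8000 kJ


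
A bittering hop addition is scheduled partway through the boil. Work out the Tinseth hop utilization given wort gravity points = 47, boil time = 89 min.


U = 1.65·0.000125^(GP/1000) · (1 − e^(−0.04·t))/4.15
bigness = 1.65·0.000125^(47/1000) = 1.0815
boil_factor = (1 − e^(−0.04·89))/4.15 = 0.2341
U = 1.0815 · 0.2341

0.2532


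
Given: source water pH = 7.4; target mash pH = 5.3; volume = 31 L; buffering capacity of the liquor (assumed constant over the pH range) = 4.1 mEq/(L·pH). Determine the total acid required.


acid = buffering capacity · (pH_source − pH_target) · V
acid = 4.1 · (7.4 − 5.3) · 31

266.9100 mEq


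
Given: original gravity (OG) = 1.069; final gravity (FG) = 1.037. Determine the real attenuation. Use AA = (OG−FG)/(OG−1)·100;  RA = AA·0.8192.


AA = (1.069 − 1.037)/(1.069 − 1)·100 = 46.3768
RA = 46.3768·0.8192

37.9919 %


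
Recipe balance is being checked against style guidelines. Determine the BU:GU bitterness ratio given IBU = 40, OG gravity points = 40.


BU:GU = IBU / OG_points
BU:GU = 40 / 40

1.0000


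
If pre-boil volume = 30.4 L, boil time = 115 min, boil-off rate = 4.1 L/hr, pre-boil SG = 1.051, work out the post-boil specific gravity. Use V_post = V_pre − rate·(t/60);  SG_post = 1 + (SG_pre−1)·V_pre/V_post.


V_post = 30.4 − 4.1·(115/60) = 22.5417
SG_post = 1 + (1.051 − 1)·30.4/22.5417

1.0688


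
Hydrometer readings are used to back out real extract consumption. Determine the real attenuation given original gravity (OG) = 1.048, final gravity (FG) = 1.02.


AA = (OG−FG)/(OG−1)·100;  RA = AA·0.8192
AA = (1.048 − 1.02)/(1.048 − 1)·100 = 58.3333
RA = 58.3333·0.8192

47.7867 %


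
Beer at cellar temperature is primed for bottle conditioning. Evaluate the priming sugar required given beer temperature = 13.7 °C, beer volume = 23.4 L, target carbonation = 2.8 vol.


residual = 14.695·(0.01821 + 0.09011·e^(−0.04·T));  sugar = (target − residual)·4.0·V
residual = 14.695·(0.01821 + 0.09011·e^(−0.04·13.7)) = 1.0331
sugar = (2.8 − 1.0331)·4.0·23.4

165.3816 g


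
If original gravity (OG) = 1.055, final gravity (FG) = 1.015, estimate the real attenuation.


AA = (OG−FG)/(OG−1)·100;  RA = AA·0.8192
AA = (1.055 − 1.015)/(1.055 − 1)·100 = 72.7273
RA = 72.7273·0.8192

59.5782 %


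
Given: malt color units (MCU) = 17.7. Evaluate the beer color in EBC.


SRM = 1.4922·MCU^0.6859;  EBC = SRM·1.97
SRM = 1.4922·17.7^0.6859 = 10.7106
EBC = 10.7106·1.97

21.0998 EBC


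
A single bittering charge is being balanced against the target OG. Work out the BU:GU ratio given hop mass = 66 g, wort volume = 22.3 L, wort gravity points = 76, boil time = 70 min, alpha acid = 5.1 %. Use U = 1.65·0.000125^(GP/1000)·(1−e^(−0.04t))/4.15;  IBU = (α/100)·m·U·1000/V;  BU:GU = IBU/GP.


U = 1.65·0.000125^(76/1000)·(1−e^(−0.04·70))/4.15 = 0.1886
IBU = (5.1/100)·66·0.1886·1000/22.3 = 28.4684
BU:GU = 28.4684/76

0.3746


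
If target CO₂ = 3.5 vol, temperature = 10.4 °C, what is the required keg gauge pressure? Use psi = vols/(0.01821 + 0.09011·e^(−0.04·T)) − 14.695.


psi = 3.5/(0.01821 + 0.09011·e^(−0.04·10.4)) − 14.695

30.3769 psi


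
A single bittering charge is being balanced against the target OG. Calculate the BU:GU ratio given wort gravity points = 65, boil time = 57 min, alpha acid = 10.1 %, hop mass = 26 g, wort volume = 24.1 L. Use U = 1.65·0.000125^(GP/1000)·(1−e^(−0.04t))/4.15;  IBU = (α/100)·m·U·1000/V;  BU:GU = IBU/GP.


U = 1.65·0.000125^(65/1000)·(1−e^(−0.04·57))/4.15 = 0.1990
IBU = (10.1/100)·26·0.1990·1000/24.1 = 21.6846
BU:GU = 21.6846/65

0.3336


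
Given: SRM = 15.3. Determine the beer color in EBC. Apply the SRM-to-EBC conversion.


EBC = SRM · 1.97
EBC = 15.3 · 1.97

30.1410 EBC


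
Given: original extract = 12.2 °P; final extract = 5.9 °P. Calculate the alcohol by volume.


SG = 259/(259 − P);  ABV = (OG − FG)·131.25
OG = 259/(259 − 12.2) = 1.0494
FG = 259/(259 − 5.9) = 1.0233
ABV = (1.0494 − 1.0233)·131.25

3.4285 % ABV


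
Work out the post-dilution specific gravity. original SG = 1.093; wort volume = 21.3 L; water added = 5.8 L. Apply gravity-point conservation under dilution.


SG_new = 1 + (SG_old − 1)·V_old/(V_old + V_water)
pts = (1.093 − 1)·1000·21.3/(21.3 + 5.8) = 73.0959
SG_new = 1 + 73.0959/1000

1.0731


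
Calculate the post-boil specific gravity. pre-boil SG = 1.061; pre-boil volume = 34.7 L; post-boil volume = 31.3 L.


SG_post = 1 + (SG_pre − 1)·V_pre/V_post
pts_pre = (1.061 − 1)·1000 = 61.0000
pts_post = 61.0000·34.7/31.3 = 67.6262
SG_post = 1 + 67.6262/1000

1.0676


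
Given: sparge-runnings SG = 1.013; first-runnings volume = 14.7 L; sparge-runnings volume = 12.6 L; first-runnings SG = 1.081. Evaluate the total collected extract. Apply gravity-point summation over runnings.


total = Σ (SG_i − 1)·1000·V_i
first = (1.081 − 1)·1000·14.7 = 1190.7000
sparge = (1.013 − 1)·1000·12.6 = 163.8000
total = 1190.7000 + 163.8000

1354.5000 gravity·L


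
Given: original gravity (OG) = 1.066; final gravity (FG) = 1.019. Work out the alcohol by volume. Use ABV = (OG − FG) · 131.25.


ABV = (1.066 − 1.019) · 131.25

6.1688 % ABV


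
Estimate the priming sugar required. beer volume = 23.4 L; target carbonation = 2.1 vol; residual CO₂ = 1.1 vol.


sugar = (target − residual)·4.0·V
sugar = (2.1 − 1.1)·4.0·23.4

93.6000 g


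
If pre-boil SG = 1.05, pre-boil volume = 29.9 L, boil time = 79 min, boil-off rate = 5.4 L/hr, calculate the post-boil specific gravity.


V_post = V_pre − rate·(t/60);  SG_post = 1 + (SG_pre−1)·V_pre/V_post
V_post = 29.9 − 5.4·(79/60) = 22.7900
SG_post = 1 + (1.05 − 1)·29.9/22.7900

1.0656


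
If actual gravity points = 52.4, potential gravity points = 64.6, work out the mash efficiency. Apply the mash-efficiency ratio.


efficiency = actual / potential × 100
efficiency = 52.4 / 64.6 × 100

81.1146 %


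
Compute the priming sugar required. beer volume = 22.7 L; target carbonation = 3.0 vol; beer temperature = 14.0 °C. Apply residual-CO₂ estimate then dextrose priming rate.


residual = 14.695·(0.01821 + 0.09011·e^(−0.04·T));  sugar = (target − residual)·4.0·V
residual = 14.695·(0.01821 + 0.09011·e^(−0.04·14.0)) = 1.0240
sugar = (3.0 − 1.0240)·4.0·22.7

179.4234 g


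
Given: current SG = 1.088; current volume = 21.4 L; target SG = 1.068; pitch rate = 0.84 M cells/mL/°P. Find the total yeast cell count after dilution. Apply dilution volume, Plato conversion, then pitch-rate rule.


V_w = V·((SG_c−1)/(SG_t−1)−1);  °P = 259 − 259/SG_t;  cells = rate·(V+V_w)·°P
V_w = 21.4·((1.088−1)/(1.068−1)−1) = 6.2941
V_final = 21.4 + 6.2941 = 27.6941
°P = 259 − 259/1.068 = 16.4906
cells = 0.84·27.6941·16.4906

383.6227 billion cells


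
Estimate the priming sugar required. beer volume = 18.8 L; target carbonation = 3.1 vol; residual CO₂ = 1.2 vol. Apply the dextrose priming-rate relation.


sugar = (target − residual)·4.0·V
sugar = (3.1 − 1.2)·4.0·18.8

142.8800 g


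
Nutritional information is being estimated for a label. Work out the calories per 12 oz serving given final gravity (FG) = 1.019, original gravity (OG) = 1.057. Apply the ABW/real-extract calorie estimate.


ABW = (OG−FG)·131.25·0.79/FG;  °P = 259 − 259/SG (for OG→OE and FG→AE);  RE = 0.1808·OE + 0.8192·AE;  Cal = (6.9·ABW + 4·(RE−0.1))·FG·3.55
ABW = (1.057 − 1.019)·131.25·0.79/1.019 = 3.8667
OE = 259 − 259/1.057 = 13.9669 °P
AE = 259 − 259/1.019 = 4.8292 °P
RE = 0.1808·13.9669 + 0.8192·4.8292 = 6.4813 °P
Cal = (6.9·3.8667 + 4·(6.4813−0.1))·1.019·3.55

188.8499 kcal


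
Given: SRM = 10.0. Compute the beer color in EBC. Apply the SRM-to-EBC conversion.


EBC = SRM · 1.97
EBC = 10.0 · 1.97

19.7000 EBC


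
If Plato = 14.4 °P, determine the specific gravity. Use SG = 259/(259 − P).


SG = 259/(259 − 14.4)

1.0589


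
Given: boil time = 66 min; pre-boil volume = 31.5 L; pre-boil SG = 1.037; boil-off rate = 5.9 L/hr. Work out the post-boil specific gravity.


V_post = V_pre − rate·(t/60);  SG_post = 1 + (SG_pre−1)·V_pre/V_post
V_post = 31.5 − 5.9·(66/60) = 25.0100
SG_post = 1 + (1.037 − 1)·31.5/25.0100

1.0466


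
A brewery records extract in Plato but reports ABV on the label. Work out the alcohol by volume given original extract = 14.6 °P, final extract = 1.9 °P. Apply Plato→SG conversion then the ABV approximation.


SG = 259/(259 − P);  ABV = (OG − FG)·131.25
OG = 259/(259 − 14.6) = 1.0597
FG = 259/(259 − 1.9) = 1.0074
ABV = (1.0597 − 1.0074)·131.25

6.8707 % ABV


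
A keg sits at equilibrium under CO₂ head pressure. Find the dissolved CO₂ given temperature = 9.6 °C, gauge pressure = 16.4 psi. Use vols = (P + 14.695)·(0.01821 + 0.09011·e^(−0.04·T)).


vols = (16.4 + 14.695)·(0.01821 + 0.09011·e^(−0.04·9.6))

2.4748 volumes


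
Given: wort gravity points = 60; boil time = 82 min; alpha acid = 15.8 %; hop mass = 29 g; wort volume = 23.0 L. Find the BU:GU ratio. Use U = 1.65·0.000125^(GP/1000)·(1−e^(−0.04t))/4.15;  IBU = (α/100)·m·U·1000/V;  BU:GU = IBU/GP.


U = 1.65·0.000125^(60/1000)·(1−e^(−0.04·82))/4.15 = 0.2231
IBU = (15.8/100)·29·0.2231·1000/23.0 = 44.4550
BU:GU = 44.4550/60

0.7409


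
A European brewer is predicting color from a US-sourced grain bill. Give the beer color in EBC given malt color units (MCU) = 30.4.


SRM = 1.4922·MCU^0.6859;  EBC = SRM·1.97
SRM = 1.4922·30.4^0.6859 = 15.5214
EBC = 15.5214·1.97

30.5771 EBC


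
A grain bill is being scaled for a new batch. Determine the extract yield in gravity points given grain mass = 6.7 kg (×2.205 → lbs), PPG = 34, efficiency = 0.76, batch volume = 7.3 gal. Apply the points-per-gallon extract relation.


points = lbs × PPG × eff / vol
lbs = 6.7 × 2.205 = 14.7735
points = 14.7735 × 34 × 0.76 / 7.3

52.2941 points


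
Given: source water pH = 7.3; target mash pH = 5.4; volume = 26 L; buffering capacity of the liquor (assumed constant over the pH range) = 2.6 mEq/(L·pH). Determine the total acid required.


acid = buffering capacity · (pH_source − pH_target) · V
acid = 2.6 · (7.3 − 5.4) · 26

128.4400 mEq


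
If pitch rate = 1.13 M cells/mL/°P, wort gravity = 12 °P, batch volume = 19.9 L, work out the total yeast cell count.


cells (billions) = rate · V_L · °P
cells = 1.13 · 19.9 · 12

269.8440 billion cells


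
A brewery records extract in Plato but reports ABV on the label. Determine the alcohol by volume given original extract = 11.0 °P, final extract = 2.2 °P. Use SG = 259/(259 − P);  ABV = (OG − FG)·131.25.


OG = 259/(259 − 11.0) = 1.0444
FG = 259/(259 − 2.2) = 1.0086
ABV = (1.0444 − 1.0086)·131.25

4.6972 % ABV


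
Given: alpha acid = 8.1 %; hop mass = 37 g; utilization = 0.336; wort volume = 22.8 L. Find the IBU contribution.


IBU = (α/100)·mass·U·1000 / V
IBU = (8.1/100)·37·0.336·1000 / 22.8

44.1663 IBU


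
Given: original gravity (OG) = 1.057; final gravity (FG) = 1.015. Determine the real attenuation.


AA = (OG−FG)/(OG−1)·100;  RA = AA·0.8192
AA = (1.057 − 1.015)/(1.057 − 1)·100 = 73.6842
RA = 73.6842·0.8192

60.3621 %


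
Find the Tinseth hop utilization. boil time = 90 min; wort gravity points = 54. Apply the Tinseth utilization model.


U = 1.65·0.000125^(GP/1000) · (1 − e^(−0.04·t))/4.15
bigness = 1.65·0.000125^(54/1000) = 1.0156
boil_factor = (1 − e^(−0.04·90))/4.15 = 0.2344
U = 1.0156 · 0.2344

0.2380


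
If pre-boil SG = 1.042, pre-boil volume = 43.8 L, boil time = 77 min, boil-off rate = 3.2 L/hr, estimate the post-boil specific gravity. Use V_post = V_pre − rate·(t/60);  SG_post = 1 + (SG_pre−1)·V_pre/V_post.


V_post = 43.8 − 3.2·(77/60) = 39.6933
SG_post = 1 + (1.042 − 1)·43.8/39.6933

1.0463


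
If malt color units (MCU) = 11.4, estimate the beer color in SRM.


SRM = 1.4922 · MCU^0.6859
SRM = 1.4922 · 11.4^0.6859

7.9206 SRM


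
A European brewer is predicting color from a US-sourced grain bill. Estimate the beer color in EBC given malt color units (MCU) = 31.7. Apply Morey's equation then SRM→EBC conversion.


SRM = 1.4922·MCU^0.6859;  EBC = SRM·1.97
SRM = 1.4922·31.7^0.6859 = 15.9736
EBC = 15.9736·1.97

31.4680 EBC


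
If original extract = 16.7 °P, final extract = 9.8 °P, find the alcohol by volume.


SG = 259/(259 − P);  ABV = (OG − FG)·131.25
OG = 259/(259 − 16.7) = 1.0689
FG = 259/(259 − 9.8) = 1.0393
ABV = (1.0689 − 1.0393)·131.25

3.8846 % ABV


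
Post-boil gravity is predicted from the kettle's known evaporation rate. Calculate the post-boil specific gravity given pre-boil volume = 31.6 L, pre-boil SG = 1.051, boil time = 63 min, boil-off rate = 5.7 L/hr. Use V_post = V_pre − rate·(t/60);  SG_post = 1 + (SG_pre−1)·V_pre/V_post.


V_post = 31.6 − 5.7·(63/60) = 25.6150
SG_post = 1 + (1.051 − 1)·31.6/25.6150

1.0629


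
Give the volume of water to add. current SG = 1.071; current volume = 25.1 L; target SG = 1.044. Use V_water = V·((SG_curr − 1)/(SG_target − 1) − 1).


V_water = 25.1·((1.071 − 1)/(1.044 − 1) − 1)

15.4023 L


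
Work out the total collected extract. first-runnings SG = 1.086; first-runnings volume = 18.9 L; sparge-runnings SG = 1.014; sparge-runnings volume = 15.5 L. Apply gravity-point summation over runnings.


total = Σ (SG_i − 1)·1000·V_i
first = (1.086 − 1)·1000·18.9 = 1625.4000
sparge = (1.014 − 1)·1000·15.5 = 217.0000
total = 1625.4000 + 217.0000

1842.4000 gravity·L


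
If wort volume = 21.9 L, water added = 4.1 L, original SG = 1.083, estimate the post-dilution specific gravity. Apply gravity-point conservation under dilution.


SG_new = 1 + (SG_old − 1)·V_old/(V_old + V_water)
pts = (1.083 − 1)·1000·21.9/(21.9 + 4.1) = 69.9115
SG_new = 1 + 69.9115/1000

1.0699


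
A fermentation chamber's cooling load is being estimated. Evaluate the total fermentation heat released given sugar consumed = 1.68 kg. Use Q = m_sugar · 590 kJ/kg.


Q = 1.68 · 590

991.2000 kJ


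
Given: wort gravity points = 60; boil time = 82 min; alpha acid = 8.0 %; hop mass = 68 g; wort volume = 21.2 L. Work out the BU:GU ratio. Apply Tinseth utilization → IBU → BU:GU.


U = 1.65·0.000125^(GP/1000)·(1−e^(−0.04t))/4.15;  IBU = (α/100)·m·U·1000/V;  BU:GU = IBU/GP
U = 1.65·0.000125^(60/1000)·(1−e^(−0.04·82))/4.15 = 0.2231
IBU = (8.0/100)·68·0.2231·1000/21.2 = 57.2607
BU:GU = 57.2607/60

0.9543


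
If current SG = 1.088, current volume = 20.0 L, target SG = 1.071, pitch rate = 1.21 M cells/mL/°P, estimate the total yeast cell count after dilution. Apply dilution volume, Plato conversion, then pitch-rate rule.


V_w = V·((SG_c−1)/(SG_t−1)−1);  °P = 259 − 259/SG_t;  cells = rate·(V+V_w)·°P
V_w = 20.0·((1.088−1)/(1.071−1)−1) = 4.7887
V_final = 20.0 + 4.7887 = 24.7887
°P = 259 − 259/1.071 = 17.1699
cells = 1.21·24.7887·17.1699

515.0013 billion cells


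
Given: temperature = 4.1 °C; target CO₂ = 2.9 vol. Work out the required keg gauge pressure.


psi = vols/(0.01821 + 0.09011·e^(−0.04·T)) − 14.695
psi = 2.9/(0.01821 + 0.09011·e^(−0.04·4.1)) − 14.695

15.9312 psi


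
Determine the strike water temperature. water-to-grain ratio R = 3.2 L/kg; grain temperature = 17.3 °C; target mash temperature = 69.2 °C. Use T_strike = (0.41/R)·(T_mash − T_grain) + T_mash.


T_strike = (0.41/3.2)·(69.2 − 17.3) + 69.2

75.8497 °C


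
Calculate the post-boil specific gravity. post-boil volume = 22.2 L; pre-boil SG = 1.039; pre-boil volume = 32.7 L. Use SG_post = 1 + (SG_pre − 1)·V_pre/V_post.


pts_pre = (1.039 − 1)·1000 = 39.0000
pts_post = 39.0000·32.7/22.2 = 57.4459
SG_post = 1 + 57.4459/1000

1.0574


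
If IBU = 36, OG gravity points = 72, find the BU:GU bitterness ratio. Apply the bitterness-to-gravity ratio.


BU:GU = IBU / OG_points
BU:GU = 36 / 72

0.5000


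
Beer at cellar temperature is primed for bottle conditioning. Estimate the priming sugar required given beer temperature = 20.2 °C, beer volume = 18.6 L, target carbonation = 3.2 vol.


residual = 14.695·(0.01821 + 0.09011·e^(−0.04·T));  sugar = (target − residual)·4.0·V
residual = 14.695·(0.01821 + 0.09011·e^(−0.04·20.2)) = 0.8578
sugar = (3.2 − 0.8578)·4.0·18.6

174.2566 g


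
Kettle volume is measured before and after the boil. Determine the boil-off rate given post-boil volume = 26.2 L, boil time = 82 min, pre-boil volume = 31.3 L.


rate = (V_pre − V_post) / (t_min/60)
rate = (31.3 − 26.2) / (82/60)

3.7317 L/hr


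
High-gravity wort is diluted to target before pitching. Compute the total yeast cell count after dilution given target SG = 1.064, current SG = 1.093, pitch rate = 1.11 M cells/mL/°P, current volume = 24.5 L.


V_w = V·((SG_c−1)/(SG_t−1)−1);  °P = 259 − 259/SG_t;  cells = rate·(V+V_w)·°P
V_w = 24.5·((1.093−1)/(1.064−1)−1) = 11.1016
V_final = 24.5 + 11.1016 = 35.6016
°P = 259 − 259/1.064 = 15.5789
cells = 1.11·35.6016·15.5789

615.6447 billion cells


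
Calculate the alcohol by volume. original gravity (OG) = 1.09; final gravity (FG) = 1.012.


ABV = (OG − FG) · 131.25
ABV = (1.09 − 1.012) · 131.25

10.2375 % ABV


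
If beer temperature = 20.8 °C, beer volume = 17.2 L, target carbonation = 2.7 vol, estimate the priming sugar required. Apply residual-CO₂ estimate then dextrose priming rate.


residual = 14.695·(0.01821 + 0.09011·e^(−0.04·T));  sugar = (target − residual)·4.0·V
residual = 14.695·(0.01821 + 0.09011·e^(−0.04·20.8)) = 0.8438
sugar = (2.7 − 0.8438)·4.0·17.2

127.7035 g


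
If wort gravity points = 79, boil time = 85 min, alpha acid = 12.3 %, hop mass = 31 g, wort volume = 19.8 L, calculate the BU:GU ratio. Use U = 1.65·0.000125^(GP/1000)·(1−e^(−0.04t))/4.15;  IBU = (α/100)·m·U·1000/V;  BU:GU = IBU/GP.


U = 1.65·0.000125^(79/1000)·(1−e^(−0.04·85))/4.15 = 0.1890
IBU = (12.3/100)·31·0.1890·1000/19.8 = 36.3875
BU:GU = 36.3875/79

0.4606


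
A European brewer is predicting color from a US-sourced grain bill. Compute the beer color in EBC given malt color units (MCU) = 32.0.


SRM = 1.4922·MCU^0.6859;  EBC = SRM·1.97
SRM = 1.4922·32.0^0.6859 = 16.0772
EBC = 16.0772·1.97

31.6720 EBC


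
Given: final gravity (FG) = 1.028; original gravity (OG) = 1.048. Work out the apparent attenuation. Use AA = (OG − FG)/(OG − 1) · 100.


AA = (1.048 − 1.028)/(1.048 − 1) · 100

41.6667 %


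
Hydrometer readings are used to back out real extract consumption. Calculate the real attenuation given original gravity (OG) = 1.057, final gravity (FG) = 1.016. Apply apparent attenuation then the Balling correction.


AA = (OG−FG)/(OG−1)·100;  RA = AA·0.8192
AA = (1.057 − 1.016)/(1.057 − 1)·100 = 71.9298
RA = 71.9298·0.8192

58.9249 %


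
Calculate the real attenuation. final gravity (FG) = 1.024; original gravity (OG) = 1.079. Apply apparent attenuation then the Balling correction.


AA = (OG−FG)/(OG−1)·100;  RA = AA·0.8192
AA = (1.079 − 1.024)/(1.079 − 1)·100 = 69.6203
RA = 69.6203·0.8192

57.0329 %


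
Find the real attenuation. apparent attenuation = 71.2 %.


RA = AA · 0.8192
RA = 71.2 · 0.8192

58.3270 %


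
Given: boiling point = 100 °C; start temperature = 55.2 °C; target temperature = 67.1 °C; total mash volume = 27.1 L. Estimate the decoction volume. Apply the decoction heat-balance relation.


V_dec = V_total·(T_target − T_start)/(T_boil − T_start)
V_dec = 27.1·(67.1 − 55.2)/(100 − 55.2)

7.1984 L


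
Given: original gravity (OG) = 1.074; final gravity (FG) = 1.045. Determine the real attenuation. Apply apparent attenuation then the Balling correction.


AA = (OG−FG)/(OG−1)·100;  RA = AA·0.8192
AA = (1.074 − 1.045)/(1.074 − 1)·100 = 39.1892
RA = 39.1892·0.8192

32.1038 %


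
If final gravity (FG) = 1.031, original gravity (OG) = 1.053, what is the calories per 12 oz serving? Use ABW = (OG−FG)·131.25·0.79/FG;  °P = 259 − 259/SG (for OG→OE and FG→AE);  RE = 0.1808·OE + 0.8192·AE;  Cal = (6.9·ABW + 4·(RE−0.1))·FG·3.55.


ABW = (1.053 − 1.031)·131.25·0.79/1.031 = 2.2125
OE = 259 − 259/1.053 = 13.0361 °P
AE = 259 − 259/1.031 = 7.7876 °P
RE = 0.1808·13.0361 + 0.8192·7.7876 = 8.7365 °P
Cal = (6.9·2.2125 + 4·(8.7365−0.1))·1.031·3.55

182.3165 kcal
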